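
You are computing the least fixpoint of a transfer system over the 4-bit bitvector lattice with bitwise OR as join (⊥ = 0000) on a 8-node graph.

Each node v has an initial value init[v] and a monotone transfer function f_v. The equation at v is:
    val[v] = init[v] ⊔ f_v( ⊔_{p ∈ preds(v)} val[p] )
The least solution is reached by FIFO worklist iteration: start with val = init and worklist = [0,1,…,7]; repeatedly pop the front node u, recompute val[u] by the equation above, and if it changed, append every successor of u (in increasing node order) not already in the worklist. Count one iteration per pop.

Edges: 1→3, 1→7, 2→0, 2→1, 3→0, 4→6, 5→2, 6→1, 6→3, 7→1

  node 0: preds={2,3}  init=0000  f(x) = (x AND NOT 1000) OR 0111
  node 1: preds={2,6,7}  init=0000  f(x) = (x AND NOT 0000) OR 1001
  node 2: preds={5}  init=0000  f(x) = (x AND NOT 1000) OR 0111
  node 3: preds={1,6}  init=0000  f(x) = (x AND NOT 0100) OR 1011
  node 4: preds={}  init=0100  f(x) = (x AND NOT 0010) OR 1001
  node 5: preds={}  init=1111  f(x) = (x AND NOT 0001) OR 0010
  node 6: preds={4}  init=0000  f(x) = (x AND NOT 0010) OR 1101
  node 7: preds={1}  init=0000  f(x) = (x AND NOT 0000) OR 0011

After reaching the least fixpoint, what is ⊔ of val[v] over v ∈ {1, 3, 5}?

Iteration log — 13 steps:
  step 1. node 0  ⊔preds=0000  new=0111  old=0000  +wl: 
  step 2. node 1  ⊔preds=0000  new=1001  old=0000  +wl: 
  step 3. node 2  ⊔preds=1111  new=0111  old=0000  +wl: 0,1
  step 4. node 3  ⊔preds=1001  new=1011  old=0000  +wl: 
  step 5. node 4  ⊔preds=0000  new=1101  old=0100  +wl: 
  step 6. node 5  ⊔preds=0000  new=1111  stable
  step 7. node 6  ⊔preds=1101  new=1101  old=0000  +wl: 3
  step 8. node 7  ⊔preds=1001  new=1011  old=0000  +wl: 
  step 9. node 0  ⊔preds=1111  new=0111  stable
  step 10. node 1  ⊔preds=1111  new=1111  old=1001  +wl: 7
  step 11. node 3  ⊔preds=1111  new=1011  stable
  step 12. node 7  ⊔preds=1111  new=1111  old=1011  +wl: 1
  step 13. node 1  ⊔preds=1111  new=1111  stable

Least fixpoint reached:
  node 0: 0111
  node 1: 1111
  node 2: 0111
  node 3: 1011
  node 4: 1101
  node 5: 1111
  node 6: 1101
  node 7: 1111

1111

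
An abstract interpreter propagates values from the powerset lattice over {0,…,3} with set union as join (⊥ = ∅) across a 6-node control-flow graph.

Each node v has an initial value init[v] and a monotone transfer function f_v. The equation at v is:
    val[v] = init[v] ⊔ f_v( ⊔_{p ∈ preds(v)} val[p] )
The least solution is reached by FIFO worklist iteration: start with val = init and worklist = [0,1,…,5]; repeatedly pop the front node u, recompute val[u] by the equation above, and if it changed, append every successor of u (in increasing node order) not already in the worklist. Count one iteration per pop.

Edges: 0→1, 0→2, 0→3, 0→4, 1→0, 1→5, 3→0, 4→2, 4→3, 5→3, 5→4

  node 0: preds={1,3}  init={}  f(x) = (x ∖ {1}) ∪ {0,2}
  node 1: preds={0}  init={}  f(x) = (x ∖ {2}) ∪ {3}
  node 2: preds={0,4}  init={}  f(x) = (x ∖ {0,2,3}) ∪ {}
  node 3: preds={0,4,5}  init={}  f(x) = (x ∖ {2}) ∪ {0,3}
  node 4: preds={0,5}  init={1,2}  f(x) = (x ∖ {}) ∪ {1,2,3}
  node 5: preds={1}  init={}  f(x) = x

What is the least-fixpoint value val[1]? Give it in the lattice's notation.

{0,3}

Worklist (11 pops):
  #1 pop 0: in={} → {0,2} (was {}); enqueue []
  #2 pop 1: in={0,2} → {0,3} (was {}); enqueue [0]
  #3 pop 2: in={0,1,2} → {1} (was {}); enqueue []
  #4 pop 3: in={0,1,2} → {0,1,3} (was {}); enqueue []
  #5 pop 4: in={0,2} → {0,1,2,3} (was {1,2}); enqueue [2,3]
  #6 pop 5: in={0,3} → {0,3} (was {}); enqueue [4]
  #7 pop 0: in={0,1,3} → {0,2,3} (was {0,2}); enqueue [1]
  #8 pop 2: in={0,1,2,3} → {1} (no change)
  #9 pop 3: in={0,1,2,3} → {0,1,3} (no change)
  #10 pop 4: in={0,2,3} → {0,1,2,3} (no change)
  #11 pop 1: in={0,2,3} → {0,3} (no change)

Fixpoint:
  val[0] = {0,2,3}
  val[1] = {0,3}
  val[2] = {1}
  val[3] = {0,1,3}
  val[4] = {0,1,2,3}
  val[5] = {0,3}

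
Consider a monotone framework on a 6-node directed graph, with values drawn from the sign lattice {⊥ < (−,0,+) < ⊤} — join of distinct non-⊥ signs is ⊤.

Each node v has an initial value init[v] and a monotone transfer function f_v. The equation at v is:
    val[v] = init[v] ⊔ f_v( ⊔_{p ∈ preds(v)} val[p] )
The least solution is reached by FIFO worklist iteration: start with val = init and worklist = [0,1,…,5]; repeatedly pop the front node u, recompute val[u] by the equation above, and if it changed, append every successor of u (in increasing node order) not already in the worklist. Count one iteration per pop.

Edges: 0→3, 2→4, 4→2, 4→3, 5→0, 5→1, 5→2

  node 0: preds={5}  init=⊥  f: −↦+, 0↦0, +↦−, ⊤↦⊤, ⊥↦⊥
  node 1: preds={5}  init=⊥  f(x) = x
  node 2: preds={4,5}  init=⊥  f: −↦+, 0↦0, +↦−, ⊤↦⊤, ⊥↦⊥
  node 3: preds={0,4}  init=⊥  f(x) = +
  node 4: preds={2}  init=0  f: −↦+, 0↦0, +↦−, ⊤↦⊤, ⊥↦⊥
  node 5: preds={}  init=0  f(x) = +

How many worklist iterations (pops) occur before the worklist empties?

13

Worklist (13 pops):
  #1 pop 0: in=0 → 0 (was ⊥); enqueue []
  #2 pop 1: in=0 → 0 (was ⊥); enqueue []
  #3 pop 2: in=0 → 0 (was ⊥); enqueue []
  #4 pop 3: in=0 → + (was ⊥); enqueue []
  #5 pop 4: in=0 → 0 (no change)
  #6 pop 5: in=⊥ → ⊤ (was 0); enqueue [0,1,2]
  #7 pop 0: in=⊤ → ⊤ (was 0); enqueue [3]
  #8 pop 1: in=⊤ → ⊤ (was 0); enqueue []
  #9 pop 2: in=⊤ → ⊤ (was 0); enqueue [4]
  #10 pop 3: in=⊤ → + (no change)
  #11 pop 4: in=⊤ → ⊤ (was 0); enqueue [2,3]
  #12 pop 2: in=⊤ → ⊤ (no change)
  #13 pop 3: in=⊤ → + (no change)

Fixpoint:
  val[0] = ⊤
  val[1] = ⊤
  val[2] = ⊤
  val[3] = +
  val[4] = ⊤
  val[5] = ⊤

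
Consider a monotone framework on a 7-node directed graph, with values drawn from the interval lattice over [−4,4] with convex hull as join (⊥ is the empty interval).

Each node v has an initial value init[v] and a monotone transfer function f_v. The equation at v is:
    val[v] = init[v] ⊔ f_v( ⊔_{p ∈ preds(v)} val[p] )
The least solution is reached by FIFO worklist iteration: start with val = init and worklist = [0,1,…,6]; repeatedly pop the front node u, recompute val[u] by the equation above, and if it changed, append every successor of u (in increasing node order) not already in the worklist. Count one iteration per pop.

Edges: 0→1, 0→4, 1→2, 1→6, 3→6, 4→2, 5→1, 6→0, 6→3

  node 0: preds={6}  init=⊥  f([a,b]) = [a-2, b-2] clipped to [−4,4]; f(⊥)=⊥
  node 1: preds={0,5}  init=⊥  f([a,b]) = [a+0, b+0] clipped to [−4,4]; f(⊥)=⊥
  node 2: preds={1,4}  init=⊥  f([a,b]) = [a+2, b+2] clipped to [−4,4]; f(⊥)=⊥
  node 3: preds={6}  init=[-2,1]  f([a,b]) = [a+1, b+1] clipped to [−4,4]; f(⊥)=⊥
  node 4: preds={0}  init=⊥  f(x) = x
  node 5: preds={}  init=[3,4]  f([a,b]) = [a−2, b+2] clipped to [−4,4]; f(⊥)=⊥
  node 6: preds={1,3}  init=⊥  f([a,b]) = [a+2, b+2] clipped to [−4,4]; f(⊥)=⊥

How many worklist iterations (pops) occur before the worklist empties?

13

Trace (13 dequeues):
  [1] u=0 | in ⊥ | out ⊥ | ==
  [2] u=1 | in [3,4] | out [3,4] | prev ⊥ | push {}
  [3] u=2 | in [3,4] | out [4,4] | prev ⊥ | push {}
  [4] u=3 | in ⊥ | out [-2,1] | ==
  [5] u=4 | in ⊥ | out ⊥ | ==
  [6] u=5 | in ⊥ | out [3,4] | ==
  [7] u=6 | in [-2,4] | out [0,4] | prev ⊥ | push {0,3}
  [8] u=0 | in [0,4] | out [-2,2] | prev ⊥ | push {1,4}
  [9] u=3 | in [0,4] | out [-2,4] | prev [-2,1] | push {6}
  [10] u=1 | in [-2,4] | out [-2,4] | prev [3,4] | push {2}
  [11] u=4 | in [-2,2] | out [-2,2] | prev ⊥ | push {}
  [12] u=6 | in [-2,4] | out [0,4] | ==
  [13] u=2 | in [-2,4] | out [0,4] | prev [4,4] | push {}

Converged values:
  [0] [-2,2]
  [1] [-2,4]
  [2] [0,4]
  [3] [-2,4]
  [4] [-2,2]
  [5] [3,4]
  [6] [0,4]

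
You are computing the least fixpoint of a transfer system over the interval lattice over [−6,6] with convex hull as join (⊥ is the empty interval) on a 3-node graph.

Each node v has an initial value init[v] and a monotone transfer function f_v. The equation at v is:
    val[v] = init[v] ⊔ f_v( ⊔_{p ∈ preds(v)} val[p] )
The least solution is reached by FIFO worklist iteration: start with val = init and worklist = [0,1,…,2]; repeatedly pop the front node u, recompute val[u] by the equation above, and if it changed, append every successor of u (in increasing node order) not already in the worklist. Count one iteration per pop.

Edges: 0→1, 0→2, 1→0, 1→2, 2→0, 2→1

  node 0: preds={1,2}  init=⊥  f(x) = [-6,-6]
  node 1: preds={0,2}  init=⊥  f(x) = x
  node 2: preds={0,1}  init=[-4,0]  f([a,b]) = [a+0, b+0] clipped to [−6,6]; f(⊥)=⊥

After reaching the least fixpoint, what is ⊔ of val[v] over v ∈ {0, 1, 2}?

[-6,0]

Iteration log — 5 steps:
  step 1. node 0  ⊔preds=[-4,0]  new=[-6,-6]  old=⊥  +wl: 
  step 2. node 1  ⊔preds=[-6,0]  new=[-6,0]  old=⊥  +wl: 0
  step 3. node 2  ⊔preds=[-6,0]  new=[-6,0]  old=[-4,0]  +wl: 1
  step 4. node 0  ⊔preds=[-6,0]  new=[-6,-6]  stable
  step 5. node 1  ⊔preds=[-6,0]  new=[-6,0]  stable

Least fixpoint reached:
  node 0: [-6,-6]
  node 1: [-6,0]
  node 2: [-6,0]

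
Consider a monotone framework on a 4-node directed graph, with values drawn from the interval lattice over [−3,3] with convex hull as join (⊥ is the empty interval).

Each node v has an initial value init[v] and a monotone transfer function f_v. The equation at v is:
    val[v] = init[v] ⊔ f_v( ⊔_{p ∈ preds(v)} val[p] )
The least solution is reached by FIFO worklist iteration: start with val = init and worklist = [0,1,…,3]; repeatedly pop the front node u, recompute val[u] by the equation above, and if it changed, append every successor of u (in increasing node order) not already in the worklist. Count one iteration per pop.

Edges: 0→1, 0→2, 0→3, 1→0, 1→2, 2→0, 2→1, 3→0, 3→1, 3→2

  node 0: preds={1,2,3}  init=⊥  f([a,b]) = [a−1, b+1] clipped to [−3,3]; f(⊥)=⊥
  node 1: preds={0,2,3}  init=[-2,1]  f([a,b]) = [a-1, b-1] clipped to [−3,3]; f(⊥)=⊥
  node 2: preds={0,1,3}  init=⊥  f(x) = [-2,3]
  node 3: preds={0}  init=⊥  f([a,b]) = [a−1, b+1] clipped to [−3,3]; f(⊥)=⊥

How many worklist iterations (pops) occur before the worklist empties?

9

Iteration log — 9 steps:
  step 1. node 0  ⊔preds=[-2,1]  new=[-3,2]  old=⊥  +wl: 
  step 2. node 1  ⊔preds=[-3,2]  new=[-3,1]  old=[-2,1]  +wl: 0
  step 3. node 2  ⊔preds=[-3,2]  new=[-2,3]  old=⊥  +wl: 1
  step 4. node 3  ⊔preds=[-3,2]  new=[-3,3]  old=⊥  +wl: 2
  step 5. node 0  ⊔preds=[-3,3]  new=[-3,3]  old=[-3,2]  +wl: 3
  step 6. node 1  ⊔preds=[-3,3]  new=[-3,2]  old=[-3,1]  +wl: 0
  step 7. node 2  ⊔preds=[-3,3]  new=[-2,3]  stable
  step 8. node 3  ⊔preds=[-3,3]  new=[-3,3]  stable
  step 9. node 0  ⊔preds=[-3,3]  new=[-3,3]  stable

Least fixpoint reached:
  node 0: [-3,3]
  node 1: [-3,2]
  node 2: [-2,3]
  node 3: [-3,3]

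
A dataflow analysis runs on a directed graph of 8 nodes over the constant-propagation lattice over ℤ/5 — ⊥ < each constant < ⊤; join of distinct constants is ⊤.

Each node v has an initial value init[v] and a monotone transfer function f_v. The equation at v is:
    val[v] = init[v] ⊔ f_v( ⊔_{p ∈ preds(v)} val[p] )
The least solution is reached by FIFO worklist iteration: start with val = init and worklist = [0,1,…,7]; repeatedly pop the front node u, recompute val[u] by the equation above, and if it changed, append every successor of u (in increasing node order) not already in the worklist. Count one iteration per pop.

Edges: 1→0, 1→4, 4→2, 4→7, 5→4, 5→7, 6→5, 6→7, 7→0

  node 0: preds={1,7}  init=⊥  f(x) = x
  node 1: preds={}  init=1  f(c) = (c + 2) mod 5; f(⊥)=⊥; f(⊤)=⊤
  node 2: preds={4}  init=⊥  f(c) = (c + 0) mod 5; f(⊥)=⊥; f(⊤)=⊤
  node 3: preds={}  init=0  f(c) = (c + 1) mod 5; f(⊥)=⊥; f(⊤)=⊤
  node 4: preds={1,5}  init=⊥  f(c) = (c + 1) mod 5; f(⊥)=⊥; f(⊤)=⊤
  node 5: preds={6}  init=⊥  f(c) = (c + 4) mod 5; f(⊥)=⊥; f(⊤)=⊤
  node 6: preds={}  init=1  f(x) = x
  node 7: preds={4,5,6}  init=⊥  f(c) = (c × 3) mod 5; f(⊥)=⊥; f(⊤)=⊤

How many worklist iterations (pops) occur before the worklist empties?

Worklist (13 pops):
  #1 pop 0: in=1 → 1 (was ⊥); enqueue []
  #2 pop 1: in=⊥ → 1 (no change)
  #3 pop 2: in=⊥ → ⊥ (no change)
  #4 pop 3: in=⊥ → 0 (no change)
  #5 pop 4: in=1 → 2 (was ⊥); enqueue [2]
  #6 pop 5: in=1 → 0 (was ⊥); enqueue [4]
  #7 pop 6: in=⊥ → 1 (no change)
  #8 pop 7: in=⊤ → ⊤ (was ⊥); enqueue [0]
  #9 pop 2: in=2 → 2 (was ⊥); enqueue []
  #10 pop 4: in=⊤ → ⊤ (was 2); enqueue [2,7]
  #11 pop 0: in=⊤ → ⊤ (was 1); enqueue []
  #12 pop 2: in=⊤ → ⊤ (was 2); enqueue []
  #13 pop 7: in=⊤ → ⊤ (no change)

Fixpoint:
  val[0] = ⊤
  val[1] = 1
  val[2] = ⊤
  val[3] = 0
  val[4] = ⊤
  val[5] = 0
  val[6] = 1
  val[7] = ⊤

13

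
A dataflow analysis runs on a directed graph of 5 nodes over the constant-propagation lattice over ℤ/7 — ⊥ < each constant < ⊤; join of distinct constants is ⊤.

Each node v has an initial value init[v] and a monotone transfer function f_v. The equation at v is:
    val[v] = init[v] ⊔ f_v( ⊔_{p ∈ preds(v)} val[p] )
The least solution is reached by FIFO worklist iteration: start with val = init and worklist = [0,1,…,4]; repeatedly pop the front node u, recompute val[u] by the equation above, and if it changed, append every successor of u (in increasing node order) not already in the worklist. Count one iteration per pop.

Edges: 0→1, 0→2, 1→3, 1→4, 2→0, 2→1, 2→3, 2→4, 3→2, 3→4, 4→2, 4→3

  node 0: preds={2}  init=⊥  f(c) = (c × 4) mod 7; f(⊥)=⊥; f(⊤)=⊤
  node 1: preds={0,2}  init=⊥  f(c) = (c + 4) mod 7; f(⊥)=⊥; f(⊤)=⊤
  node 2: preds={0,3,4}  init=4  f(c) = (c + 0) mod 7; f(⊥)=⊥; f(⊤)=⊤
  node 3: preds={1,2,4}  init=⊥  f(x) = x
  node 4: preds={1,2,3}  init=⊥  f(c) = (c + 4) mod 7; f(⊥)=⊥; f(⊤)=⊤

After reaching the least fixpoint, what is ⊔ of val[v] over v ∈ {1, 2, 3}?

Iteration log — 9 steps:
  step 1. node 0  ⊔preds=4  new=2  old=⊥  +wl: 
  step 2. node 1  ⊔preds=⊤  new=⊤  old=⊥  +wl: 
  step 3. node 2  ⊔preds=2  new=⊤  old=4  +wl: 0,1
  step 4. node 3  ⊔preds=⊤  new=⊤  old=⊥  +wl: 2
  step 5. node 4  ⊔preds=⊤  new=⊤  old=⊥  +wl: 3
  step 6. node 0  ⊔preds=⊤  new=⊤  old=2  +wl: 
  step 7. node 1  ⊔preds=⊤  new=⊤  stable
  step 8. node 2  ⊔preds=⊤  new=⊤  stable
  step 9. node 3  ⊔preds=⊤  new=⊤  stable

Least fixpoint reached:
  node 0: ⊤
  node 1: ⊤
  node 2: ⊤
  node 3: ⊤
  node 4: ⊤

⊤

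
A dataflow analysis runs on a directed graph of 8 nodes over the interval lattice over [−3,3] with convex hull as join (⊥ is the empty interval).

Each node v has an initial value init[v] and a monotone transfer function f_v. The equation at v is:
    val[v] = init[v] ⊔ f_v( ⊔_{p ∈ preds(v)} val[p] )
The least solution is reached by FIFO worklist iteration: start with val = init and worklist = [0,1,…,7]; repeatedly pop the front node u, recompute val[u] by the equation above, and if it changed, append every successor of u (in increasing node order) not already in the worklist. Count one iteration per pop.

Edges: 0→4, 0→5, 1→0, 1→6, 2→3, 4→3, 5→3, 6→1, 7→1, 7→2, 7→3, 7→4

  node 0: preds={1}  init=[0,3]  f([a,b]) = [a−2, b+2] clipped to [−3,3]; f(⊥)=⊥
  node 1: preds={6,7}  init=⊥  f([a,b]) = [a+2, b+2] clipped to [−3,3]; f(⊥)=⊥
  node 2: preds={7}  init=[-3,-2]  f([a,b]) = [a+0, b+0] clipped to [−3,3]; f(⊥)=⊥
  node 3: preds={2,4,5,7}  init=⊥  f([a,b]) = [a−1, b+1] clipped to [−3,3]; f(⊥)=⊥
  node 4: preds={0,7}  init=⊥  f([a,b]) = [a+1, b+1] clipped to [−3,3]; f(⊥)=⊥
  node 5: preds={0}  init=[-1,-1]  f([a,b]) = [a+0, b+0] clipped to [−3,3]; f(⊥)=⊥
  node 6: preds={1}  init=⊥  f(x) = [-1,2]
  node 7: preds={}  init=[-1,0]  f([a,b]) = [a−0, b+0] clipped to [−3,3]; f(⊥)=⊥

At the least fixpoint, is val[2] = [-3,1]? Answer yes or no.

no

Iteration log — 15 steps:
  step 1. node 0  ⊔preds=⊥  new=[0,3]  stable
  step 2. node 1  ⊔preds=[-1,0]  new=[1,2]  old=⊥  +wl: 0
  step 3. node 2  ⊔preds=[-1,0]  new=[-3,0]  old=[-3,-2]  +wl: 
  step 4. node 3  ⊔preds=[-3,0]  new=[-3,1]  old=⊥  +wl: 
  step 5. node 4  ⊔preds=[-1,3]  new=[0,3]  old=⊥  +wl: 3
  step 6. node 5  ⊔preds=[0,3]  new=[-1,3]  old=[-1,-1]  +wl: 
  step 7. node 6  ⊔preds=[1,2]  new=[-1,2]  old=⊥  +wl: 1
  step 8. node 7  ⊔preds=⊥  new=[-1,0]  stable
  step 9. node 0  ⊔preds=[1,2]  new=[-1,3]  old=[0,3]  +wl: 4,5
  step 10. node 3  ⊔preds=[-3,3]  new=[-3,3]  old=[-3,1]  +wl: 
  step 11. node 1  ⊔preds=[-1,2]  new=[1,3]  old=[1,2]  +wl: 0,6
  step 12. node 4  ⊔preds=[-1,3]  new=[0,3]  stable
  step 13. node 5  ⊔preds=[-1,3]  new=[-1,3]  stable
  step 14. node 0  ⊔preds=[1,3]  new=[-1,3]  stable
  step 15. node 6  ⊔preds=[1,3]  new=[-1,2]  stable

Least fixpoint reached:
  node 0: [-1,3]
  node 1: [1,3]
  node 2: [-3,0]
  node 3: [-3,3]
  node 4: [0,3]
  node 5: [-1,3]
  node 6: [-1,2]
  node 7: [-1,0]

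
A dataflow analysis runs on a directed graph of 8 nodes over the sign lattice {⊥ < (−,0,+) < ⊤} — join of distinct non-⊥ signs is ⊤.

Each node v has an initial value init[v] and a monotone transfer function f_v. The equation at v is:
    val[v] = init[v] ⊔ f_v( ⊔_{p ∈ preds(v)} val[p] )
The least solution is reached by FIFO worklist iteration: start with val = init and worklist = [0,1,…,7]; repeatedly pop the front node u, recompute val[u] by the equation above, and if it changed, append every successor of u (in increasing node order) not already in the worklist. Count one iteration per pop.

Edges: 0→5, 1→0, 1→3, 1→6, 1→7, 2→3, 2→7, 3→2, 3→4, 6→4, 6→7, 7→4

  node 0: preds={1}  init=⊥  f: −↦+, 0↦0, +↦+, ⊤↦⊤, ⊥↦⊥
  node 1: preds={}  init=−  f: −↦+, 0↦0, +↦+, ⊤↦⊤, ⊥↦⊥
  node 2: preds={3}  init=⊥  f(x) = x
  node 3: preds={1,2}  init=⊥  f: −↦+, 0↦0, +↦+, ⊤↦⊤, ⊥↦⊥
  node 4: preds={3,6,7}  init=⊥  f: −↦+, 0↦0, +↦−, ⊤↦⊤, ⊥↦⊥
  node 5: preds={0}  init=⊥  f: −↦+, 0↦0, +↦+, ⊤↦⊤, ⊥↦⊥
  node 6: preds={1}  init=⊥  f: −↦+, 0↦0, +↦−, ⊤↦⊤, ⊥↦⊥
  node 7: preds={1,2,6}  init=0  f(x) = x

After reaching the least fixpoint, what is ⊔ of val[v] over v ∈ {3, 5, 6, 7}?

⊤

Trace (16 dequeues):
  [1] u=0 | in − | out + | prev ⊥ | push {}
  [2] u=1 | in ⊥ | out − | ==
  [3] u=2 | in ⊥ | out ⊥ | ==
  [4] u=3 | in − | out + | prev ⊥ | push {2}
  [5] u=4 | in ⊤ | out ⊤ | prev ⊥ | push {}
  [6] u=5 | in + | out + | prev ⊥ | push {}
  [7] u=6 | in − | out + | prev ⊥ | push {4}
  [8] u=7 | in ⊤ | out ⊤ | prev 0 | push {}
  [9] u=2 | in + | out + | prev ⊥ | push {3,7}
  [10] u=4 | in ⊤ | out ⊤ | ==
  [11] u=3 | in ⊤ | out ⊤ | prev + | push {2,4}
  [12] u=7 | in ⊤ | out ⊤ | ==
  [13] u=2 | in ⊤ | out ⊤ | prev + | push {3,7}
  [14] u=4 | in ⊤ | out ⊤ | ==
  [15] u=3 | in ⊤ | out ⊤ | ==
  [16] u=7 | in ⊤ | out ⊤ | ==

Converged values:
  [0] +
  [1] −
  [2] ⊤
  [3] ⊤
  [4] ⊤
  [5] +
  [6] +
  [7] ⊤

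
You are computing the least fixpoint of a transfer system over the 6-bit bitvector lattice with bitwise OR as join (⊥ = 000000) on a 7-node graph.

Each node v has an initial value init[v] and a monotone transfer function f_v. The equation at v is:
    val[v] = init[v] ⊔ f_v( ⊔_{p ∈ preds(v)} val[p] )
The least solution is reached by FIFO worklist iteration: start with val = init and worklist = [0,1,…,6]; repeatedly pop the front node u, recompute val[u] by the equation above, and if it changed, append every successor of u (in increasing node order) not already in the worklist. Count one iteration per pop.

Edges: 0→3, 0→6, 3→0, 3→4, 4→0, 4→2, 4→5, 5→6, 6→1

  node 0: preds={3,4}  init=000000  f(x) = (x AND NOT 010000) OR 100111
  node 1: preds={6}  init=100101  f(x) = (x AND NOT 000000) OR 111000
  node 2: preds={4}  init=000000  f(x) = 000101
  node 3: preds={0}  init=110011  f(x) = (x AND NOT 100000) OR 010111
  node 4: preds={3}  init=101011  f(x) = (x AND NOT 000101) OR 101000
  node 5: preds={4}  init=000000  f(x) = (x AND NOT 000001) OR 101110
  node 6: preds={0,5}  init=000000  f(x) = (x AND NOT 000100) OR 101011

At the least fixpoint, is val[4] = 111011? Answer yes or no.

yes

Trace (10 dequeues):
  [1] u=0 | in 111011 | out 101111 | prev 000000 | push {}
  [2] u=1 | in 000000 | out 111101 | prev 100101 | push {}
  [3] u=2 | in 101011 | out 000101 | prev 000000 | push {}
  [4] u=3 | in 101111 | out 111111 | prev 110011 | push {0}
  [5] u=4 | in 111111 | out 111011 | prev 101011 | push {2}
  [6] u=5 | in 111011 | out 111110 | prev 000000 | push {}
  [7] u=6 | in 111111 | out 111011 | prev 000000 | push {1}
  [8] u=0 | in 111111 | out 101111 | ==
  [9] u=2 | in 111011 | out 000101 | ==
  [10] u=1 | in 111011 | out 111111 | prev 111101 | push {}

Converged values:
  [0] 101111
  [1] 111111
  [2] 000101
  [3] 111111
  [4] 111011
  [5] 111110
  [6] 111011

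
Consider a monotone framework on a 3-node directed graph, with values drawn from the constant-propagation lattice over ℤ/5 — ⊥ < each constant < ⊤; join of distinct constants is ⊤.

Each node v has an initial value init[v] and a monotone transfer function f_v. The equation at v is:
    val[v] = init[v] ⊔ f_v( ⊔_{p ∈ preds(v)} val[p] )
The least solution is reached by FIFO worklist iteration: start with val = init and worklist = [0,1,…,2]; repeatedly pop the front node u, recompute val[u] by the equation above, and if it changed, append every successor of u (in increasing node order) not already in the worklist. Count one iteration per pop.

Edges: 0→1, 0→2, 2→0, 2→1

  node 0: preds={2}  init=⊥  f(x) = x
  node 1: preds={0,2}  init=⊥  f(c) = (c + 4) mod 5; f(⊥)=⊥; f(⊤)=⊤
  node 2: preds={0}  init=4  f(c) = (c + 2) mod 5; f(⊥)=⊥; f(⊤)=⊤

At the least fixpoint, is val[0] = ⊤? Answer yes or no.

yes

Worklist (6 pops):
  #1 pop 0: in=4 → 4 (was ⊥); enqueue []
  #2 pop 1: in=4 → 3 (was ⊥); enqueue []
  #3 pop 2: in=4 → ⊤ (was 4); enqueue [0,1]
  #4 pop 0: in=⊤ → ⊤ (was 4); enqueue [2]
  #5 pop 1: in=⊤ → ⊤ (was 3); enqueue []
  #6 pop 2: in=⊤ → ⊤ (no change)

Fixpoint:
  val[0] = ⊤
  val[1] = ⊤
  val[2] = ⊤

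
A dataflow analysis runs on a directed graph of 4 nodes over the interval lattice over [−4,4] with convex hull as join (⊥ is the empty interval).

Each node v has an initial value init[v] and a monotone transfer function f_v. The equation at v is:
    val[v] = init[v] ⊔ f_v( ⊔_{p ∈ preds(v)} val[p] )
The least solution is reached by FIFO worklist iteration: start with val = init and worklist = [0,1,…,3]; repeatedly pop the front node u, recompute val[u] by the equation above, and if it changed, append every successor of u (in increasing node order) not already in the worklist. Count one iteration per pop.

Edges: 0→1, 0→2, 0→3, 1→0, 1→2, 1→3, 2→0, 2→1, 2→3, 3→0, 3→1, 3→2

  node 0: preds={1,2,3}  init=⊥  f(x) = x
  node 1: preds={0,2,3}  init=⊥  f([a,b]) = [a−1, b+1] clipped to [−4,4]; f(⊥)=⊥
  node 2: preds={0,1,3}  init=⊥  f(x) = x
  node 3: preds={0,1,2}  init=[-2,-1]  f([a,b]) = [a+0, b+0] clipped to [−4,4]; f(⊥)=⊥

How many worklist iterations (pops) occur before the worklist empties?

24

Trace (24 dequeues):
  [1] u=0 | in [-2,-1] | out [-2,-1] | prev ⊥ | push {}
  [2] u=1 | in [-2,-1] | out [-3,0] | prev ⊥ | push {0}
  [3] u=2 | in [-3,0] | out [-3,0] | prev ⊥ | push {1}
  [4] u=3 | in [-3,0] | out [-3,0] | prev [-2,-1] | push {2}
  [5] u=0 | in [-3,0] | out [-3,0] | prev [-2,-1] | push {3}
  [6] u=1 | in [-3,0] | out [-4,1] | prev [-3,0] | push {0}
  [7] u=2 | in [-4,1] | out [-4,1] | prev [-3,0] | push {1}
  [8] u=3 | in [-4,1] | out [-4,1] | prev [-3,0] | push {2}
  [9] u=0 | in [-4,1] | out [-4,1] | prev [-3,0] | push {3}
  [10] u=1 | in [-4,1] | out [-4,2] | prev [-4,1] | push {0}
  [11] u=2 | in [-4,2] | out [-4,2] | prev [-4,1] | push {1}
  [12] u=3 | in [-4,2] | out [-4,2] | prev [-4,1] | push {2}
  [13] u=0 | in [-4,2] | out [-4,2] | prev [-4,1] | push {3}
  [14] u=1 | in [-4,2] | out [-4,3] | prev [-4,2] | push {0}
  [15] u=2 | in [-4,3] | out [-4,3] | prev [-4,2] | push {1}
  [16] u=3 | in [-4,3] | out [-4,3] | prev [-4,2] | push {2}
  [17] u=0 | in [-4,3] | out [-4,3] | prev [-4,2] | push {3}
  [18] u=1 | in [-4,3] | out [-4,4] | prev [-4,3] | push {0}
  [19] u=2 | in [-4,4] | out [-4,4] | prev [-4,3] | push {1}
  [20] u=3 | in [-4,4] | out [-4,4] | prev [-4,3] | push {2}
  [21] u=0 | in [-4,4] | out [-4,4] | prev [-4,3] | push {3}
  [22] u=1 | in [-4,4] | out [-4,4] | ==
  [23] u=2 | in [-4,4] | out [-4,4] | ==
  [24] u=3 | in [-4,4] | out [-4,4] | ==

Converged values:
  [0] [-4,4]
  [1] [-4,4]
  [2] [-4,4]
  [3] [-4,4]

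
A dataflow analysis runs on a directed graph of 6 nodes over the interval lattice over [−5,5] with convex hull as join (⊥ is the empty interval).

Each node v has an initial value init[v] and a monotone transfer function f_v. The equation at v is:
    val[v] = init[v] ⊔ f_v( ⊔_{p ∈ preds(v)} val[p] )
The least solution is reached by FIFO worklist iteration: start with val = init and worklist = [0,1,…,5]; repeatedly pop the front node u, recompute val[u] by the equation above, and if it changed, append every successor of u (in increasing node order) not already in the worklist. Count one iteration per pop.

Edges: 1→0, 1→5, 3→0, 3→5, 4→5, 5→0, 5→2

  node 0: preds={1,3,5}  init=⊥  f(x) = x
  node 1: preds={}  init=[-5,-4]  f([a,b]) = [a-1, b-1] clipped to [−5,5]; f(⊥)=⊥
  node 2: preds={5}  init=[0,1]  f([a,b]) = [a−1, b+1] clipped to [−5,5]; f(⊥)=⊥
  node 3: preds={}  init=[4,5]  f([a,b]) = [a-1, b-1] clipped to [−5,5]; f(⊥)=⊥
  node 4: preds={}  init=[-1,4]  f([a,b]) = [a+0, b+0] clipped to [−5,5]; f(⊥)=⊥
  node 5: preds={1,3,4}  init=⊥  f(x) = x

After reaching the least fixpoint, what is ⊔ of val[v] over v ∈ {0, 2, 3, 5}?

[-5,5]

Trace (8 dequeues):
  [1] u=0 | in [-5,5] | out [-5,5] | prev ⊥ | push {}
  [2] u=1 | in ⊥ | out [-5,-4] | ==
  [3] u=2 | in ⊥ | out [0,1] | ==
  [4] u=3 | in ⊥ | out [4,5] | ==
  [5] u=4 | in ⊥ | out [-1,4] | ==
  [6] u=5 | in [-5,5] | out [-5,5] | prev ⊥ | push {0,2}
  [7] u=0 | in [-5,5] | out [-5,5] | ==
  [8] u=2 | in [-5,5] | out [-5,5] | prev [0,1] | push {}

Converged values:
  [0] [-5,5]
  [1] [-5,-4]
  [2] [-5,5]
  [3] [4,5]
  [4] [-1,4]
  [5] [-5,5]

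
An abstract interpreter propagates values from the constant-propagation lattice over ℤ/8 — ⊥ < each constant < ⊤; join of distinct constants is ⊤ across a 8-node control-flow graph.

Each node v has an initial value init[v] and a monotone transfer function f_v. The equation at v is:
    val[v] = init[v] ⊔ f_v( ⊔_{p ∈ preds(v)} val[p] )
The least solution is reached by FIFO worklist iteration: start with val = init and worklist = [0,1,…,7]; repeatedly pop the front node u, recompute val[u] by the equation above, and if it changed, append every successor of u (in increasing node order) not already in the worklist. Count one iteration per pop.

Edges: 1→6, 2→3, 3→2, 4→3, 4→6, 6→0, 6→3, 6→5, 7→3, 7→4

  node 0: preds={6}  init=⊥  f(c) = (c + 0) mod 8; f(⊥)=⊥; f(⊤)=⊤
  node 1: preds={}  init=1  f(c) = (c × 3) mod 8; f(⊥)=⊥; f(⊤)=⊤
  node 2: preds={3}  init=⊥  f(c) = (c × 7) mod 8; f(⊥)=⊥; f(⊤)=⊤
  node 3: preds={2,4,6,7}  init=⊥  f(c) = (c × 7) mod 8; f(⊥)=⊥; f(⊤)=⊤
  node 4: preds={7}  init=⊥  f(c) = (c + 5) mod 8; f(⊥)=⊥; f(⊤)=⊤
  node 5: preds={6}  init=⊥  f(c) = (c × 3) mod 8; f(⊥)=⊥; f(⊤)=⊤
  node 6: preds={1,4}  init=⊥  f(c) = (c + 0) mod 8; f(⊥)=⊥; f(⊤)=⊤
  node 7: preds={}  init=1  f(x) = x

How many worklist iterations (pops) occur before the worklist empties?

Iteration log — 14 steps:
  step 1. node 0  ⊔preds=⊥  new=⊥  stable
  step 2. node 1  ⊔preds=⊥  new=1  stable
  step 3. node 2  ⊔preds=⊥  new=⊥  stable
  step 4. node 3  ⊔preds=1  new=7  old=⊥  +wl: 2
  step 5. node 4  ⊔preds=1  new=6  old=⊥  +wl: 3
  step 6. node 5  ⊔preds=⊥  new=⊥  stable
  step 7. node 6  ⊔preds=⊤  new=⊤  old=⊥  +wl: 0,5
  step 8. node 7  ⊔preds=⊥  new=1  stable
  step 9. node 2  ⊔preds=7  new=1  old=⊥  +wl: 
  step 10. node 3  ⊔preds=⊤  new=⊤  old=7  +wl: 2
  step 11. node 0  ⊔preds=⊤  new=⊤  old=⊥  +wl: 
  step 12. node 5  ⊔preds=⊤  new=⊤  old=⊥  +wl: 
  step 13. node 2  ⊔preds=⊤  new=⊤  old=1  +wl: 3
  step 14. node 3  ⊔preds=⊤  new=⊤  stable

Least fixpoint reached:
  node 0: ⊤
  node 1: 1
  node 2: ⊤
  node 3: ⊤
  node 4: 6
  node 5: ⊤
  node 6: ⊤
  node 7: 1

14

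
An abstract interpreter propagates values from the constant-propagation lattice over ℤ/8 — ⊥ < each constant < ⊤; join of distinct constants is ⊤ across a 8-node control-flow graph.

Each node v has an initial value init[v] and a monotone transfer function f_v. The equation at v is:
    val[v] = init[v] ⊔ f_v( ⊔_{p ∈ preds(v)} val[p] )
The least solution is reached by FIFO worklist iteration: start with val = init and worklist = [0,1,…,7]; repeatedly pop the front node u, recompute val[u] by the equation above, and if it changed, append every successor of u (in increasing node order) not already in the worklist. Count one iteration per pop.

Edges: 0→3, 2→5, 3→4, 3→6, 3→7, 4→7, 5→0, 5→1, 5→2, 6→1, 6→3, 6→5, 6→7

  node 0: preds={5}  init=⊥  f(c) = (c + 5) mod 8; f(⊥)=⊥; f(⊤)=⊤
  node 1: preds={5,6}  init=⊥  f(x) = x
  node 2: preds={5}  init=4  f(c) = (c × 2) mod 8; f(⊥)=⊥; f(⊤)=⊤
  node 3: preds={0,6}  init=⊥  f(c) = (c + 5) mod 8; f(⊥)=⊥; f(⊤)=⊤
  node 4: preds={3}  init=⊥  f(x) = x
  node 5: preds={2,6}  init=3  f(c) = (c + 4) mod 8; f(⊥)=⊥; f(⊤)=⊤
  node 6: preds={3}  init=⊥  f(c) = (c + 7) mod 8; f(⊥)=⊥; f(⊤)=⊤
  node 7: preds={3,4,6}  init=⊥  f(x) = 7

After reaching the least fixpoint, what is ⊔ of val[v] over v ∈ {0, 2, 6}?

Worklist (19 pops):
  #1 pop 0: in=3 → 0 (was ⊥); enqueue []
  #2 pop 1: in=3 → 3 (was ⊥); enqueue []
  #3 pop 2: in=3 → ⊤ (was 4); enqueue []
  #4 pop 3: in=0 → 5 (was ⊥); enqueue []
  #5 pop 4: in=5 → 5 (was ⊥); enqueue []
  #6 pop 5: in=⊤ → ⊤ (was 3); enqueue [0,1,2]
  #7 pop 6: in=5 → 4 (was ⊥); enqueue [3,5]
  #8 pop 7: in=⊤ → 7 (was ⊥); enqueue []
  #9 pop 0: in=⊤ → ⊤ (was 0); enqueue []
  #10 pop 1: in=⊤ → ⊤ (was 3); enqueue []
  #11 pop 2: in=⊤ → ⊤ (no change)
  #12 pop 3: in=⊤ → ⊤ (was 5); enqueue [4,6,7]
  #13 pop 5: in=⊤ → ⊤ (no change)
  #14 pop 4: in=⊤ → ⊤ (was 5); enqueue []
  #15 pop 6: in=⊤ → ⊤ (was 4); enqueue [1,3,5]
  #16 pop 7: in=⊤ → 7 (no change)
  #17 pop 1: in=⊤ → ⊤ (no change)
  #18 pop 3: in=⊤ → ⊤ (no change)
  #19 pop 5: in=⊤ → ⊤ (no change)

Fixpoint:
  val[0] = ⊤
  val[1] = ⊤
  val[2] = ⊤
  val[3] = ⊤
  val[4] = ⊤
  val[5] = ⊤
  val[6] = ⊤
  val[7] = 7

⊤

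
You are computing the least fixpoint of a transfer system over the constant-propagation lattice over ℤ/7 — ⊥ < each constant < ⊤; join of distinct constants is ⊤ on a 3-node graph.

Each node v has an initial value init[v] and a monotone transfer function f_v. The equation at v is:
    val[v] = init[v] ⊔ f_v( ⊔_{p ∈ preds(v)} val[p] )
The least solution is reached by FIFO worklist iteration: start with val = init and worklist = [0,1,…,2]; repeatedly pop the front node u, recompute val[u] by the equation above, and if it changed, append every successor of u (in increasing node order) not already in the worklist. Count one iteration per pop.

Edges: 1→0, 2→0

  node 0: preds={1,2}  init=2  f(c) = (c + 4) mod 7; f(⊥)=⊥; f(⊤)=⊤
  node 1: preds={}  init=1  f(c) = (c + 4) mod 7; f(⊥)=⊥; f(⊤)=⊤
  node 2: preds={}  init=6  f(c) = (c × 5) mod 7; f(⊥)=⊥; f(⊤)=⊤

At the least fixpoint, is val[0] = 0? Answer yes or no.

Trace (3 dequeues):
  [1] u=0 | in ⊤ | out ⊤ | prev 2 | push {}
  [2] u=1 | in ⊥ | out 1 | ==
  [3] u=2 | in ⊥ | out 6 | ==

Converged values:
  [0] ⊤
  [1] 1
  [2] 6

no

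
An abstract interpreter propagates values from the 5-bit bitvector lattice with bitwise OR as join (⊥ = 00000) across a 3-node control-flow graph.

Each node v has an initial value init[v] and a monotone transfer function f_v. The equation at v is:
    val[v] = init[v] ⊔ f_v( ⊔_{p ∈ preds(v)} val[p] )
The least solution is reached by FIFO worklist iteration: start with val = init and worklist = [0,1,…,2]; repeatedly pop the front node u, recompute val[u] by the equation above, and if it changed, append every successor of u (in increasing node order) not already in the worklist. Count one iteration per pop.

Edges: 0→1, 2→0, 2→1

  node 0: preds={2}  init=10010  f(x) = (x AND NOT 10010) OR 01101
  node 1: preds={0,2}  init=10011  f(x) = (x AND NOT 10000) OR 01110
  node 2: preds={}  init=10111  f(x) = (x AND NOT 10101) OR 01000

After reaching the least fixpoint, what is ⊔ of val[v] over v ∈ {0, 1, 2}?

Iteration log — 5 steps:
  step 1. node 0  ⊔preds=10111  new=11111  old=10010  +wl: 
  step 2. node 1  ⊔preds=11111  new=11111  old=10011  +wl: 
  step 3. node 2  ⊔preds=00000  new=11111  old=10111  +wl: 0,1
  step 4. node 0  ⊔preds=11111  new=11111  stable
  step 5. node 1  ⊔preds=11111  new=11111  stable

Least fixpoint reached:
  node 0: 11111
  node 1: 11111
  node 2: 11111

11111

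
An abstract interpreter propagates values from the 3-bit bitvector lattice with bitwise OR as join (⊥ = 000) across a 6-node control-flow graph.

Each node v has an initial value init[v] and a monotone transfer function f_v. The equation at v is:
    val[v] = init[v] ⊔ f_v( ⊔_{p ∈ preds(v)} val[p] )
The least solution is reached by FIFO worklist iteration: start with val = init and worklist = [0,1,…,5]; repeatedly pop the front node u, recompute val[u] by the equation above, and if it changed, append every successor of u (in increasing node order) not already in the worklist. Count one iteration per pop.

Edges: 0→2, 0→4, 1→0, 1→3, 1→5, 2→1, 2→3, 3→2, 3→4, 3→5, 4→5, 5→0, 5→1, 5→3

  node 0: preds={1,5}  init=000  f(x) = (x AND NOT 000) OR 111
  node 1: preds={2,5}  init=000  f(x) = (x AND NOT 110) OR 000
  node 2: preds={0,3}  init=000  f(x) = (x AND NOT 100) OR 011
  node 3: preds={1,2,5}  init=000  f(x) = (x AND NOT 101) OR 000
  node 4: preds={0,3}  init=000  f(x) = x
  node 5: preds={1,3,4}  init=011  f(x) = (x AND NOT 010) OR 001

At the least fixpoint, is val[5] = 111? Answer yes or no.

Trace (10 dequeues):
  [1] u=0 | in 011 | out 111 | prev 000 | push {}
  [2] u=1 | in 011 | out 001 | prev 000 | push {0}
  [3] u=2 | in 111 | out 011 | prev 000 | push {1}
  [4] u=3 | in 011 | out 010 | prev 000 | push {2}
  [5] u=4 | in 111 | out 111 | prev 000 | push {}
  [6] u=5 | in 111 | out 111 | prev 011 | push {3}
  [7] u=0 | in 111 | out 111 | ==
  [8] u=1 | in 111 | out 001 | ==
  [9] u=2 | in 111 | out 011 | ==
  [10] u=3 | in 111 | out 010 | ==

Converged values:
  [0] 111
  [1] 001
  [2] 011
  [3] 010
  [4] 111
  [5] 111

yes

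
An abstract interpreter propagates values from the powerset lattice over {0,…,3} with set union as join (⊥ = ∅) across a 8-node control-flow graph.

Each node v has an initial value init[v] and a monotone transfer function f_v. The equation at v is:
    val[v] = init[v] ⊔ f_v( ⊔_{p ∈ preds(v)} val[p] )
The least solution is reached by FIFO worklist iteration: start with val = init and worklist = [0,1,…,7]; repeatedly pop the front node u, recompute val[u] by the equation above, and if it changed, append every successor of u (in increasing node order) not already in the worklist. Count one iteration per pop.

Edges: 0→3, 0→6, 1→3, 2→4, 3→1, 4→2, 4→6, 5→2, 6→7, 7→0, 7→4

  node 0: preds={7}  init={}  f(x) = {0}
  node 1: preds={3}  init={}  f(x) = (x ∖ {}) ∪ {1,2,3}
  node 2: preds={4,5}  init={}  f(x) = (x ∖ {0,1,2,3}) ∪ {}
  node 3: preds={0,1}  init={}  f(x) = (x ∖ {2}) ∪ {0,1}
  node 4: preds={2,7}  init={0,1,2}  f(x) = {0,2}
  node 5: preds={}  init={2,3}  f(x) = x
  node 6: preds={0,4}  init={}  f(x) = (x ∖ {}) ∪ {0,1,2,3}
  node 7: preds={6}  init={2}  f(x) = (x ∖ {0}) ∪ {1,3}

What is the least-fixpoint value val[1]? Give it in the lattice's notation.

Iteration log — 12 steps:
  step 1. node 0  ⊔preds={2}  new={0}  old={}  +wl: 
  step 2. node 1  ⊔preds={}  new={1,2,3}  old={}  +wl: 
  step 3. node 2  ⊔preds={0,1,2,3}  new={}  stable
  step 4. node 3  ⊔preds={0,1,2,3}  new={0,1,3}  old={}  +wl: 1
  step 5. node 4  ⊔preds={2}  new={0,1,2}  stable
  step 6. node 5  ⊔preds={}  new={2,3}  stable
  step 7. node 6  ⊔preds={0,1,2}  new={0,1,2,3}  old={}  +wl: 
  step 8. node 7  ⊔preds={0,1,2,3}  new={1,2,3}  old={2}  +wl: 0,4
  step 9. node 1  ⊔preds={0,1,3}  new={0,1,2,3}  old={1,2,3}  +wl: 3
  step 10. node 0  ⊔preds={1,2,3}  new={0}  stable
  step 11. node 4  ⊔preds={1,2,3}  new={0,1,2}  stable
  step 12. node 3  ⊔preds={0,1,2,3}  new={0,1,3}  stable

Least fixpoint reached:
  node 0: {0}
  node 1: {0,1,2,3}
  node 2: {}
  node 3: {0,1,3}
  node 4: {0,1,2}
  node 5: {2,3}
  node 6: {0,1,2,3}
  node 7: {1,2,3}

{0,1,2,3}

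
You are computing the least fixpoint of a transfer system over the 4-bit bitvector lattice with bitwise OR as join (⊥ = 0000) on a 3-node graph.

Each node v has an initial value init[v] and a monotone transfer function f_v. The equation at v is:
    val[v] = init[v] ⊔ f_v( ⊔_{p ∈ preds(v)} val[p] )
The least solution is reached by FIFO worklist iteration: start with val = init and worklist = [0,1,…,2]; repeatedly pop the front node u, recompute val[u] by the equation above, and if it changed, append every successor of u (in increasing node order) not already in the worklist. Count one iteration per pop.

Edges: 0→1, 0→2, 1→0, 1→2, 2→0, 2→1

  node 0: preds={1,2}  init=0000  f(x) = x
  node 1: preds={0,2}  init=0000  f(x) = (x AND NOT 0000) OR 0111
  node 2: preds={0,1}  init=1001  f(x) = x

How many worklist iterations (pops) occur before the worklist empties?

6

Iteration log — 6 steps:
  step 1. node 0  ⊔preds=1001  new=1001  old=0000  +wl: 
  step 2. node 1  ⊔preds=1001  new=1111  old=0000  +wl: 0
  step 3. node 2  ⊔preds=1111  new=1111  old=1001  +wl: 1
  step 4. node 0  ⊔preds=1111  new=1111  old=1001  +wl: 2
  step 5. node 1  ⊔preds=1111  new=1111  stable
  step 6. node 2  ⊔preds=1111  new=1111  stable

Least fixpoint reached:
  node 0: 1111
  node 1: 1111
  node 2: 1111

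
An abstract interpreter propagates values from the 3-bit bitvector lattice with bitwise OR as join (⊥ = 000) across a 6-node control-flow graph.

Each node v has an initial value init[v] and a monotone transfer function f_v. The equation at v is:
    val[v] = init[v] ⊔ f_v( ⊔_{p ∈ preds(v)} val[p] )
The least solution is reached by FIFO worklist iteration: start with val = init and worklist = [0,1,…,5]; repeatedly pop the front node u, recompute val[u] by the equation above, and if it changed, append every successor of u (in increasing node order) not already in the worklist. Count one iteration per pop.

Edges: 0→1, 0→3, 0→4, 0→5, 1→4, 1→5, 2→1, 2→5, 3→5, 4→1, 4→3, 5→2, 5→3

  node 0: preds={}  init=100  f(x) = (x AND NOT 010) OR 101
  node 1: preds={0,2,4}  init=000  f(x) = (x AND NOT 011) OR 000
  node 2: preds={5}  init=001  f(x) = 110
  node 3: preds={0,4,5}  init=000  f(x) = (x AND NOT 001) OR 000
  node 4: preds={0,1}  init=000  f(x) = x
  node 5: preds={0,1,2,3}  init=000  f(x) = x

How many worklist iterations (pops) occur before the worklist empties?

10

Trace (10 dequeues):
  [1] u=0 | in 000 | out 101 | prev 100 | push {}
  [2] u=1 | in 101 | out 100 | prev 000 | push {}
  [3] u=2 | in 000 | out 111 | prev 001 | push {1}
  [4] u=3 | in 101 | out 100 | prev 000 | push {}
  [5] u=4 | in 101 | out 101 | prev 000 | push {3}
  [6] u=5 | in 111 | out 111 | prev 000 | push {2}
  [7] u=1 | in 111 | out 100 | ==
  [8] u=3 | in 111 | out 110 | prev 100 | push {5}
  [9] u=2 | in 111 | out 111 | ==
  [10] u=5 | in 111 | out 111 | ==

Converged values:
  [0] 101
  [1] 100
  [2] 111
  [3] 110
  [4] 101
  [5] 111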